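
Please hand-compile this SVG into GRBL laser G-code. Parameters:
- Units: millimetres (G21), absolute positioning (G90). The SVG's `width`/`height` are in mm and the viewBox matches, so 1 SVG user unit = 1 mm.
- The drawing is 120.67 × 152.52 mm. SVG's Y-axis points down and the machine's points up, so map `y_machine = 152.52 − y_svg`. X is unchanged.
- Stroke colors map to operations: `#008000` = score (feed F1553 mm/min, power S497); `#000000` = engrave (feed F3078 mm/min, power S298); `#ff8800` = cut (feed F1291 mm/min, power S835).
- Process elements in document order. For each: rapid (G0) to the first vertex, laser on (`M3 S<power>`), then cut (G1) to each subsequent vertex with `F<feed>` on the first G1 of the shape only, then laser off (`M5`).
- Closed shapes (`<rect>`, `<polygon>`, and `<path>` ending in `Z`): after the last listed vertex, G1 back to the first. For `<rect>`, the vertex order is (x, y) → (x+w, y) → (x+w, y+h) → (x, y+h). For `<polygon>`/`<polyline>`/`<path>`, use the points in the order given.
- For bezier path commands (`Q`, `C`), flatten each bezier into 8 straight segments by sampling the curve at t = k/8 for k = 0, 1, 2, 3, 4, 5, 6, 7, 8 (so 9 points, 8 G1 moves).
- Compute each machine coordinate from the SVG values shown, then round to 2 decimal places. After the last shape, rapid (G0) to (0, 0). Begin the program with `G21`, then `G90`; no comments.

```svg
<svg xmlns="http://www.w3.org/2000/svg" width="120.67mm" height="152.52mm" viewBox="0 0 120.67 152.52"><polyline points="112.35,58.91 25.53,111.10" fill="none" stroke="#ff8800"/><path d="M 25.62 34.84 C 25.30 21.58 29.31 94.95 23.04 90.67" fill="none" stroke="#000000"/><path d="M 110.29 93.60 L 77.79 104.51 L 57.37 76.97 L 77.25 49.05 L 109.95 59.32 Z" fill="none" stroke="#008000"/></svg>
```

Since the viewBox matches the mm dimensions, user units are millimetres directly. The only transform is the Y-flip y_m = 152.52 − y_svg.

Shape 1 is a line segment drawn with `<polyline>`. Its stroke #ff8800 means cut at S835, F1291. After flipping Y the toolpath is (112.35,93.61) → (25.53,41.42).

Shape 2 is a cubic bezier drawn with `<path>`. Its stroke #000000 means engrave at S298, F3078. After flipping Y the toolpath is (25.62,117.68) → (25.67,118.91) → (25.96,113.95) → (26.32,104.71) → (26.56,93.13) → (26.53,81.13) → (26.04,70.63) → (24.94,63.56) → (23.04,61.85).

Shape 3 is a regular polygon drawn with `<path>`. Its stroke #008000 means score at S497, F1553. After flipping Y the toolpath is (110.29,58.92) → (77.79,48.01) → (57.37,75.55) → (77.25,103.47) → (109.95,93.20) → (110.29,58.92), returning to the start.

G21
G90
G0 X112.35 Y93.61
M3 S835
G1 X25.53 Y41.42 F1291
M5
G0 X25.62 Y117.68
M3 S298
G1 X25.67 Y118.91 F3078
G1 X25.96 Y113.95
G1 X26.32 Y104.71
G1 X26.56 Y93.13
G1 X26.53 Y81.13
G1 X26.04 Y70.63
G1 X24.94 Y63.56
G1 X23.04 Y61.85
M5
G0 X110.29 Y58.92
M3 S497
G1 X77.79 Y48.01 F1553
G1 X57.37 Y75.55
G1 X77.25 Y103.47
G1 X109.95 Y93.20
G1 X110.29 Y58.92
M5
G0 X0.00 Y0.00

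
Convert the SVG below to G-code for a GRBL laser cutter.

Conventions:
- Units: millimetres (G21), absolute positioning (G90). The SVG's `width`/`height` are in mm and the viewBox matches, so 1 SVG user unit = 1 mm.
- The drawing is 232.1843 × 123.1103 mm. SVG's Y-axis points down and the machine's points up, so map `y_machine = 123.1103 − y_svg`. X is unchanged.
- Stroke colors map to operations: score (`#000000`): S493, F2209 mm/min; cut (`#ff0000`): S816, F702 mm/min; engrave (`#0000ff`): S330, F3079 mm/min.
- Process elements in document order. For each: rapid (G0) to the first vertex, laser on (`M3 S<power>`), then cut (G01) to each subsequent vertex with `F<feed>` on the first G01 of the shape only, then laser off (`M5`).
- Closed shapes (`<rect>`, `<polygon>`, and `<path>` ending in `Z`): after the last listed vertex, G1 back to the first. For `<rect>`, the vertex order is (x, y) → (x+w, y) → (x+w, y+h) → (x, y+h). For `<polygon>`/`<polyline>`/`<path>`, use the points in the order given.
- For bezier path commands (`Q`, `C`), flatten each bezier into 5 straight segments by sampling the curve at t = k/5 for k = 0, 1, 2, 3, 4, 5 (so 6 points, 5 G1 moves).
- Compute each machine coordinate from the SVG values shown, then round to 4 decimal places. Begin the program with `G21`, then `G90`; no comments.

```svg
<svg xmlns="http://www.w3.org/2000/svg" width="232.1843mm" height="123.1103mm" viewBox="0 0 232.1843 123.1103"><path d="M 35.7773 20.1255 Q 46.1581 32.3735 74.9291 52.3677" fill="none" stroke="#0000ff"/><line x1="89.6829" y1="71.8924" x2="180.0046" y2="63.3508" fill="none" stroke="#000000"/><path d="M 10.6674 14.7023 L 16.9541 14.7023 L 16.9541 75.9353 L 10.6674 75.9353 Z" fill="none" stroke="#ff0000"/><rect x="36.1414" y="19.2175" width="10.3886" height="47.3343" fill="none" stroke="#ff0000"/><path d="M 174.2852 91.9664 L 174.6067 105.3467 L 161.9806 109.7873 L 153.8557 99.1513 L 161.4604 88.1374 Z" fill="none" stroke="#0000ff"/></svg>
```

Since the viewBox matches the mm dimensions, user units are millimetres directly. The only transform is the Y-flip y_m = 123.1103 − y_svg.

Shape 1 is a quadratic bezier drawn with `<path>`. Its stroke #0000ff means engrave at S330, F3079. After flipping Y the toolpath is (35.7773,102.9848) → (40.6652,97.7758) → (47.0244,91.9470) → (54.8547,85.4986) → (64.1563,78.4304) → (74.9291,70.7426).

Shape 2 is a line segment drawn with `<line>`. Its stroke #000000 means score at S493, F2209. After flipping Y the toolpath is (89.6829,51.2179) → (180.0046,59.7595).

Shape 3 is a rectangle drawn with `<path>`. Its stroke #ff0000 means cut at S816, F702. After flipping Y the toolpath is (10.6674,108.4080) → (16.9541,108.4080) → (16.9541,47.1750) → (10.6674,47.1750) → (10.6674,108.4080), returning to the start.

Shape 4 is a rectangle drawn with `<rect>`. Its stroke #ff0000 means cut at S816, F702. After flipping Y the toolpath is (36.1414,103.8928) → (46.5300,103.8928) → (46.5300,56.5585) → (36.1414,56.5585) → (36.1414,103.8928), returning to the start.

Shape 5 is a regular polygon drawn with `<path>`. Its stroke #0000ff means engrave at S330, F3079. After flipping Y the toolpath is (174.2852,31.1439) → (174.6067,17.7636) → (161.9806,13.3230) → (153.8557,23.9590) → (161.4604,34.9729) → (174.2852,31.1439), returning to the start.

G21
G90
G0 X35.7773 Y102.9848
M3 S330
G01 X40.6652 Y97.7758 F3079
G01 X47.0244 Y91.9470
G01 X54.8547 Y85.4986
G01 X64.1563 Y78.4304
G01 X74.9291 Y70.7426
M5
G0 X89.6829 Y51.2179
M3 S493
G01 X180.0046 Y59.7595 F2209
M5
G0 X10.6674 Y108.4080
M3 S816
G01 X16.9541 Y108.4080 F702
G01 X16.9541 Y47.1750
G01 X10.6674 Y47.1750
G01 X10.6674 Y108.4080
M5
G0 X36.1414 Y103.8928
M3 S816
G01 X46.5300 Y103.8928 F702
G01 X46.5300 Y56.5585
G01 X36.1414 Y56.5585
G01 X36.1414 Y103.8928
M5
G0 X174.2852 Y31.1439
M3 S330
G01 X174.6067 Y17.7636 F3079
G01 X161.9806 Y13.3230
G01 X153.8557 Y23.9590
G01 X161.4604 Y34.9729
G01 X174.2852 Y31.1439
M5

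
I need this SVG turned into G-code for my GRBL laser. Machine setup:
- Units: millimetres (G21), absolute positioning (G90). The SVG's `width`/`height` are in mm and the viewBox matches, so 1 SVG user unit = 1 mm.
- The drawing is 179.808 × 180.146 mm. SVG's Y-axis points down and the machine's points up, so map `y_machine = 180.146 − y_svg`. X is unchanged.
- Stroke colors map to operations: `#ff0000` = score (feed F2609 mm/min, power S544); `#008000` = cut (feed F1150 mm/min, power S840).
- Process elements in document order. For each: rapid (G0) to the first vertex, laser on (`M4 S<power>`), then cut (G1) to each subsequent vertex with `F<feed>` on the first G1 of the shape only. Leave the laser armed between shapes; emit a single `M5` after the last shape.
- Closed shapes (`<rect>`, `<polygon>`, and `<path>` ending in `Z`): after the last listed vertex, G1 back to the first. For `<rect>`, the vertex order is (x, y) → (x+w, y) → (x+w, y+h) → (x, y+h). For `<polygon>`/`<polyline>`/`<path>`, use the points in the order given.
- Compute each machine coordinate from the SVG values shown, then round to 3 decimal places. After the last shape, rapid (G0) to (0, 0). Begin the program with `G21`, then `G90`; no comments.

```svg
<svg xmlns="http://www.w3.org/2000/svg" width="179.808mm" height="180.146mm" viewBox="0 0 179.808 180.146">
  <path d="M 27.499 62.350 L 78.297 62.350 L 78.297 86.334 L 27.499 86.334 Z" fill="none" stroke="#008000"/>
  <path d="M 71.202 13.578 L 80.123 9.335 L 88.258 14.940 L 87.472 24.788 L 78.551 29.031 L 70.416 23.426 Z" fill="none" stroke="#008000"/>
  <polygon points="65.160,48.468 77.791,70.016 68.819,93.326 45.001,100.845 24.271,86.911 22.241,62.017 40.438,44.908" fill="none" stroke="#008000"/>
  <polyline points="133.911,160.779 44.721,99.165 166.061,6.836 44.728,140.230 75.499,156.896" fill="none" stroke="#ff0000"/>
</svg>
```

viewBox `0 0 179.808 180.146` with mm width/height → 1 unit = 1 mm. Flip: y_m = 180.146 − y_svg.

**Shape 1** — `<path>` rectangle, stroke `#008000` → cut (S840, F1150). Machine vertices: (27.499,117.796) → (78.297,117.796) → (78.297,93.812) → (27.499,93.812) → (27.499,117.796). Closed: final G1 returns to the first vertex.

**Shape 2** — `<path>` regular polygon, stroke `#008000` → cut (S840, F1150). Machine vertices: (71.202,166.568) → (80.123,170.811) → (88.258,165.206) → (87.472,155.358) → (78.551,151.115) → (70.416,156.720) → (71.202,166.568). Closed: final G1 returns to the first vertex.

**Shape 3** — `<polygon>` regular polygon, stroke `#008000` → cut (S840, F1150). Machine vertices: (65.160,131.678) → (77.791,110.130) → (68.819,86.820) → (45.001,79.301) → (24.271,93.235) → (22.241,118.129) → (40.438,135.238) → (65.160,131.678). Closed: final G1 returns to the first vertex.

**Shape 4** — `<polyline>` open polyline, stroke `#ff0000` → score (S544, F2609). Machine vertices: (133.911,19.367) → (44.721,80.981) → (166.061,173.310) → (44.728,39.916) → (75.499,23.250). Open path.

G21
G90
G0 X27.499 Y117.796
M4 S840
G1 X78.297 Y117.796 F1150
G1 X78.297 Y93.812
G1 X27.499 Y93.812
G1 X27.499 Y117.796
G0 X71.202 Y166.568
M4 S840
G1 X80.123 Y170.811 F1150
G1 X88.258 Y165.206
G1 X87.472 Y155.358
G1 X78.551 Y151.115
G1 X70.416 Y156.720
G1 X71.202 Y166.568
G0 X65.160 Y131.678
M4 S840
G1 X77.791 Y110.130 F1150
G1 X68.819 Y86.820
G1 X45.001 Y79.301
G1 X24.271 Y93.235
G1 X22.241 Y118.129
G1 X40.438 Y135.238
G1 X65.160 Y131.678
G0 X133.911 Y19.367
M4 S544
G1 X44.721 Y80.981 F2609
G1 X166.061 Y173.310
G1 X44.728 Y39.916
G1 X75.499 Y23.250
M5
G0 X0.000 Y0.000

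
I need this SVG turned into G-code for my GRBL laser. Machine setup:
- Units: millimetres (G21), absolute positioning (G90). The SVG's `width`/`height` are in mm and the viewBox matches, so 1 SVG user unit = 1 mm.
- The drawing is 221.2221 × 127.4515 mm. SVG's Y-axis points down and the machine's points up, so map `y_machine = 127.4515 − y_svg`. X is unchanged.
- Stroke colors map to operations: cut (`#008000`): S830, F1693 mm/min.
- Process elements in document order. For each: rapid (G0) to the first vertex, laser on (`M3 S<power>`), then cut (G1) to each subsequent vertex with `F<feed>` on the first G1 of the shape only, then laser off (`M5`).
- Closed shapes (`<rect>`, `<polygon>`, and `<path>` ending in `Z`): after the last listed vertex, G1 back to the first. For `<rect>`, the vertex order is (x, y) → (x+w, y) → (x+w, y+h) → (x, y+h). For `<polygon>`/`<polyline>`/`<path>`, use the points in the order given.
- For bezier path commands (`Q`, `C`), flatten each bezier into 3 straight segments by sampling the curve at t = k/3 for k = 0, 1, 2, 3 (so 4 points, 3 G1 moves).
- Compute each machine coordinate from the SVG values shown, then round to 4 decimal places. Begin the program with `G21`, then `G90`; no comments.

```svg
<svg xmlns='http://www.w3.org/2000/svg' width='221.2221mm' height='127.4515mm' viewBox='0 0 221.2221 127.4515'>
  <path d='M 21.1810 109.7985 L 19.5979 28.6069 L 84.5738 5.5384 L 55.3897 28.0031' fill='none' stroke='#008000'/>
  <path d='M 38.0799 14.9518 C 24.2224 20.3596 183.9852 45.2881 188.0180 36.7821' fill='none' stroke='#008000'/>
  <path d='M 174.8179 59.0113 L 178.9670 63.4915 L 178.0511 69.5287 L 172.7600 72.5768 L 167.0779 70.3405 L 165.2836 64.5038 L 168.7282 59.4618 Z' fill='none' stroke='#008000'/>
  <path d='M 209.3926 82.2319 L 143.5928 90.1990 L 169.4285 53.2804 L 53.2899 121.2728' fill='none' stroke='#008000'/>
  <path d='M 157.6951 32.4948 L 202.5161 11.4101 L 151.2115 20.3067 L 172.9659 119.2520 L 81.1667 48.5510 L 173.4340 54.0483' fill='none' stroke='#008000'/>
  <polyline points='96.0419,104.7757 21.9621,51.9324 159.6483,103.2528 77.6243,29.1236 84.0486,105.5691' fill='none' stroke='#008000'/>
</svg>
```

G21
G90
G0 X21.1810 Y17.6530
M3 S830
G1 X19.5979 Y98.8446 F1693
G1 X84.5738 Y121.9131
G1 X55.3897 Y99.4484
M5
G0 X38.0799 Y112.4997
M3 S830
G1 X69.8977 Y102.5463 F1693
G1 X144.2734 Y91.3469
G1 X188.0180 Y90.6694
M5
G0 X174.8179 Y68.4402
M3 S830
G1 X178.9670 Y63.9600 F1693
G1 X178.0511 Y57.9228
G1 X172.7600 Y54.8747
G1 X167.0779 Y57.1110
G1 X165.2836 Y62.9477
G1 X168.7282 Y67.9897
G1 X174.8179 Y68.4402
M5
G0 X209.3926 Y45.2196
M3 S830
G1 X143.5928 Y37.2525 F1693
G1 X169.4285 Y74.1711
G1 X53.2899 Y6.1787
M5
G0 X157.6951 Y94.9567
M3 S830
G1 X202.5161 Y116.0414 F1693
G1 X151.2115 Y107.1448
G1 X172.9659 Y8.1995
G1 X81.1667 Y78.9005
G1 X173.4340 Y73.4032
M5
G0 X96.0419 Y22.6758
M3 S830
G1 X21.9621 Y75.5191 F1693
G1 X159.6483 Y24.1987
G1 X77.6243 Y98.3279
G1 X84.0486 Y21.8824
M5

1 u = 1 mm; y_m = 127.4515 − y.

[1] `<path>` open polyline, #008000→cut S830 F1693: (21.1810,17.6530) → (19.5979,98.8446) → (84.5738,121.9131) → (55.3897,99.4484)

[2] `<path>` cubic bezier, #008000→cut S830 F1693: (38.0799,112.4997) → (69.8977,102.5463) → (144.2734,91.3469) → (188.0180,90.6694)

[3] `<path>` regular polygon, #008000→cut S830 F1693: (174.8179,68.4402) → (178.9670,63.9600) → (178.0511,57.9228) → (172.7600,54.8747) → (167.0779,57.1110) → (165.2836,62.9477) → (168.7282,67.9897) → (174.8179,68.4402) (closed)

[4] `<path>` open polyline, #008000→cut S830 F1693: (209.3926,45.2196) → (143.5928,37.2525) → (169.4285,74.1711) → (53.2899,6.1787)

[5] `<path>` open polyline, #008000→cut S830 F1693: (157.6951,94.9567) → (202.5161,116.0414) → (151.2115,107.1448) → (172.9659,8.1995) → (81.1667,78.9005) → (173.4340,73.4032)

[6] `<polyline>` open polyline, #008000→cut S830 F1693: (96.0419,22.6758) → (21.9621,75.5191) → (159.6483,24.1987) → (77.6243,98.3279) → (84.0486,21.8824)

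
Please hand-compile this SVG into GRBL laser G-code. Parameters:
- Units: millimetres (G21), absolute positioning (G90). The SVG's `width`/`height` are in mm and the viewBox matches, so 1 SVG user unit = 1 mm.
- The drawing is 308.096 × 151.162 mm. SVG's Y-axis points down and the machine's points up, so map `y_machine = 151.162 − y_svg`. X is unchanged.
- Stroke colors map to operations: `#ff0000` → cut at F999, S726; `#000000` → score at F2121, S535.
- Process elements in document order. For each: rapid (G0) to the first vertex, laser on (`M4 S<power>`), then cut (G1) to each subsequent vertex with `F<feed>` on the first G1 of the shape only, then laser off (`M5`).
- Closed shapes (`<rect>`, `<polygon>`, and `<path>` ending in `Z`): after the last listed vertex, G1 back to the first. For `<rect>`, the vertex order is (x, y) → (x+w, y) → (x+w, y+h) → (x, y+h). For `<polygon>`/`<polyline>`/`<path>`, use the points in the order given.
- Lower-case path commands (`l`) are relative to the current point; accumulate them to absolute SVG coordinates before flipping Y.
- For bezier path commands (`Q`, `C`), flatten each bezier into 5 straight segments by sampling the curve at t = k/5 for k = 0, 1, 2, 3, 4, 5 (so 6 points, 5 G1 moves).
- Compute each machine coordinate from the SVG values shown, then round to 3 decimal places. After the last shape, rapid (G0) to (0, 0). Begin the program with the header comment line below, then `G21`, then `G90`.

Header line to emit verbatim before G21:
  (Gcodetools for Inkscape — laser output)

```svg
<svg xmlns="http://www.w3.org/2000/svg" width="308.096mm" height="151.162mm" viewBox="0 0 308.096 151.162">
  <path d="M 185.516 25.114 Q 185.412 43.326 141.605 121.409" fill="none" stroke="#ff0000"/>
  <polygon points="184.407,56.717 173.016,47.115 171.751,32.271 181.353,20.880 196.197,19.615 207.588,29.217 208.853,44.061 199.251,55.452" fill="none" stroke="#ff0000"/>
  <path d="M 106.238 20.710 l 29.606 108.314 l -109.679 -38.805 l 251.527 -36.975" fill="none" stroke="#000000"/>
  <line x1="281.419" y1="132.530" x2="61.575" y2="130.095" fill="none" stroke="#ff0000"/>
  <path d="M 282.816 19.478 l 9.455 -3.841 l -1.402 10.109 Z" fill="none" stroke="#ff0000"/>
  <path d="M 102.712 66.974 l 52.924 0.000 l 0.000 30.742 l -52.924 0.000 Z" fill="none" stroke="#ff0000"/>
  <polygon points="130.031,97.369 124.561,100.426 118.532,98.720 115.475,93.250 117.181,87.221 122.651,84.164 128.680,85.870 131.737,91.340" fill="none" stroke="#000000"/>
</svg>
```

viewBox `0 0 308.096 151.162` with mm width/height → 1 unit = 1 mm. Flip: y_m = 151.162 − y_svg.

**Shape 1** — `<path>` quadratic bezier, stroke `#ff0000` → cut (S726, F999). Control points (SVG): P0=(185.516,25.114), P1=(185.412,43.326), P2=(141.605,121.409); sampled at t=k/5. Machine vertices: (185.516,126.048) → (183.726,116.368) → (178.440,101.899) → (169.658,82.640) → (157.380,58.591) → (141.605,29.753). Open path.

**Shape 2** — `<polygon>` regular polygon, stroke `#ff0000` → cut (S726, F999). Machine vertices: (184.407,94.445) → (173.016,104.047) → (171.751,118.891) → (181.353,130.282) → (196.197,131.547) → (207.588,121.945) → (208.853,107.101) → (199.251,95.710) → (184.407,94.445). Closed: final G1 returns to the first vertex.

**Shape 3** — `<path>` open polyline, stroke `#000000` → score (S535, F2121). Machine vertices: (106.238,130.452) → (135.844,22.138) → (26.165,60.943) → (277.692,97.918). Open path.

**Shape 4** — `<line>` line segment, stroke `#ff0000` → cut (S726, F999). Machine vertices: (281.419,18.632) → (61.575,21.067). Open path.

**Shape 5** — `<path>` regular polygon, stroke `#ff0000` → cut (S726, F999). Machine vertices: (282.816,131.684) → (292.271,135.525) → (290.869,125.416) → (282.816,131.684). Closed: final G1 returns to the first vertex.

**Shape 6** — `<path>` rectangle, stroke `#ff0000` → cut (S726, F999). Machine vertices: (102.712,84.188) → (155.636,84.188) → (155.636,53.446) → (102.712,53.446) → (102.712,84.188). Closed: final G1 returns to the first vertex.

**Shape 7** — `<polygon>` regular polygon, stroke `#000000` → score (S535, F2121). Machine vertices: (130.031,53.793) → (124.561,50.736) → (118.532,52.442) → (115.475,57.912) → (117.181,63.941) → (122.651,66.998) → (128.680,65.292) → (131.737,59.822) → (130.031,53.793). Closed: final G1 returns to the first vertex.

(Gcodetools for Inkscape — laser output)
G21
G90
G0 X185.516 Y126.048
M4 S726
G1 X183.726 Y116.368 F999
G1 X178.440 Y101.899
G1 X169.658 Y82.640
G1 X157.380 Y58.591
G1 X141.605 Y29.753
M5
G0 X184.407 Y94.445
M4 S726
G1 X173.016 Y104.047 F999
G1 X171.751 Y118.891
G1 X181.353 Y130.282
G1 X196.197 Y131.547
G1 X207.588 Y121.945
G1 X208.853 Y107.101
G1 X199.251 Y95.710
G1 X184.407 Y94.445
M5
G0 X106.238 Y130.452
M4 S535
G1 X135.844 Y22.138 F2121
G1 X26.165 Y60.943
G1 X277.692 Y97.918
M5
G0 X281.419 Y18.632
M4 S726
G1 X61.575 Y21.067 F999
M5
G0 X282.816 Y131.684
M4 S726
G1 X292.271 Y135.525 F999
G1 X290.869 Y125.416
G1 X282.816 Y131.684
M5
G0 X102.712 Y84.188
M4 S726
G1 X155.636 Y84.188 F999
G1 X155.636 Y53.446
G1 X102.712 Y53.446
G1 X102.712 Y84.188
M5
G0 X130.031 Y53.793
M4 S535
G1 X124.561 Y50.736 F2121
G1 X118.532 Y52.442
G1 X115.475 Y57.912
G1 X117.181 Y63.941
G1 X122.651 Y66.998
G1 X128.680 Y65.292
G1 X131.737 Y59.822
G1 X130.031 Y53.793
M5
G0 X0.000 Y0.000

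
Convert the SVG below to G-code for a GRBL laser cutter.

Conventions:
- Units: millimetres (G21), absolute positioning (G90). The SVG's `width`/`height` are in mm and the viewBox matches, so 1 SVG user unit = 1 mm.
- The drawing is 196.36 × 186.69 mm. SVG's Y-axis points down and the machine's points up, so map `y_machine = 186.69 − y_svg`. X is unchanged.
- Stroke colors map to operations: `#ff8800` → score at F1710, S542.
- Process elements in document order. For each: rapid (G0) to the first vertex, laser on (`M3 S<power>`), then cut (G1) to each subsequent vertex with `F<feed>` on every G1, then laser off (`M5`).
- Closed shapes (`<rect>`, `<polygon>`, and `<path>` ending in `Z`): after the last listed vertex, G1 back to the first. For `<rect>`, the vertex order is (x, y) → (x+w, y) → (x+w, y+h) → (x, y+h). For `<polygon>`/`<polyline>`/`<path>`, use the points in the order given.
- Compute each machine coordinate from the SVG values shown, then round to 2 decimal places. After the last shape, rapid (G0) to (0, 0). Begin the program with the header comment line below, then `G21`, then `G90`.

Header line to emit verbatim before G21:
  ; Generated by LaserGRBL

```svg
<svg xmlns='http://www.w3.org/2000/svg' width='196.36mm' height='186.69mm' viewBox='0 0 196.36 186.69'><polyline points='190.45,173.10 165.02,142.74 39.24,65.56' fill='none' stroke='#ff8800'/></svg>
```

; Generated by LaserGRBL
G21
G90
G0 X190.45 Y13.59
M3 S542
G1 X165.02 Y43.95 F1710
G1 X39.24 Y121.13 F1710
M5
G0 X0.00 Y0.00

viewBox `0 0 196.36 186.69` with mm width/height → 1 unit = 1 mm. Flip: y_m = 186.69 − y_svg.

**Shape 1** — `<polyline>` open polyline, stroke `#ff8800` → score (S542, F1710). Machine vertices: (190.45,13.59) → (165.02,43.95) → (39.24,121.13). Open path.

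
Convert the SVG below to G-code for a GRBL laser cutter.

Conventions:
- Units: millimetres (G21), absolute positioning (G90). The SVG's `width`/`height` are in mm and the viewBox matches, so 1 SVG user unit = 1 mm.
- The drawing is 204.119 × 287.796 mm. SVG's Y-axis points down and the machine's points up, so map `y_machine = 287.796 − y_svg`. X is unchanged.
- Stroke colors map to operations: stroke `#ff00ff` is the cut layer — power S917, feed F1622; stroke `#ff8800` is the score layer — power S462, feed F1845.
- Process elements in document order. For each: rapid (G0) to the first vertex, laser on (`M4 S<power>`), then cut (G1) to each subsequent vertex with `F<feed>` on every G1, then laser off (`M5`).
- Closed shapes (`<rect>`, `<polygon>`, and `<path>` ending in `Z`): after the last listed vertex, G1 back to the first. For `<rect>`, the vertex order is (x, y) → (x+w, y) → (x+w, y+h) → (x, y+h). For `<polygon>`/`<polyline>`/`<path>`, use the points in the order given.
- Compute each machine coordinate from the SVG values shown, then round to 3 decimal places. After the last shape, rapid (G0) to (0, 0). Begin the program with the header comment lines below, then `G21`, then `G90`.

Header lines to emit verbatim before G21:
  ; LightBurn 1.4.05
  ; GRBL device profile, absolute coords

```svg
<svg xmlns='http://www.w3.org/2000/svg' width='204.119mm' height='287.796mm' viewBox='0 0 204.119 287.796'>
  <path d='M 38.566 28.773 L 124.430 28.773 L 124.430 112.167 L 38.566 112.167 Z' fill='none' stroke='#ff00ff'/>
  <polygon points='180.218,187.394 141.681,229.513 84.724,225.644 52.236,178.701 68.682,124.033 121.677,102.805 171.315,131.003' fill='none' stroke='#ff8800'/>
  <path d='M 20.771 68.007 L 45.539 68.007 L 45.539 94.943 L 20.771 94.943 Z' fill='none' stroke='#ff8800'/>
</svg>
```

; LightBurn 1.4.05
; GRBL device profile, absolute coords
G21
G90
G0 X38.566 Y259.023
M4 S917
G1 X124.430 Y259.023 F1622
G1 X124.430 Y175.629 F1622
G1 X38.566 Y175.629 F1622
G1 X38.566 Y259.023 F1622
M5
G0 X180.218 Y100.402
M4 S462
G1 X141.681 Y58.283 F1845
G1 X84.724 Y62.152 F1845
G1 X52.236 Y109.095 F1845
G1 X68.682 Y163.763 F1845
G1 X121.677 Y184.991 F1845
G1 X171.315 Y156.793 F1845
G1 X180.218 Y100.402 F1845
M5
G0 X20.771 Y219.789
M4 S462
G1 X45.539 Y219.789 F1845
G1 X45.539 Y192.853 F1845
G1 X20.771 Y192.853 F1845
G1 X20.771 Y219.789 F1845
M5
G0 X0.000 Y0.000

Since the viewBox matches the mm dimensions, user units are millimetres directly. The only transform is the Y-flip y_m = 287.796 − y_svg.

Shape 1 is a rectangle drawn with `<path>`. Its stroke #ff00ff means cut at S917, F1622. After flipping Y the toolpath is (38.566,259.023) → (124.430,259.023) → (124.430,175.629) → (38.566,175.629) → (38.566,259.023), returning to the start.

Shape 2 is a regular polygon drawn with `<polygon>`. Its stroke #ff8800 means score at S462, F1845. After flipping Y the toolpath is (180.218,100.402) → (141.681,58.283) → (84.724,62.152) → (52.236,109.095) → (68.682,163.763) → (121.677,184.991) → (171.315,156.793) → (180.218,100.402), returning to the start.

Shape 3 is a rectangle drawn with `<path>`. Its stroke #ff8800 means score at S462, F1845. After flipping Y the toolpath is (20.771,219.789) → (45.539,219.789) → (45.539,192.853) → (20.771,192.853) → (20.771,219.789), returning to the start.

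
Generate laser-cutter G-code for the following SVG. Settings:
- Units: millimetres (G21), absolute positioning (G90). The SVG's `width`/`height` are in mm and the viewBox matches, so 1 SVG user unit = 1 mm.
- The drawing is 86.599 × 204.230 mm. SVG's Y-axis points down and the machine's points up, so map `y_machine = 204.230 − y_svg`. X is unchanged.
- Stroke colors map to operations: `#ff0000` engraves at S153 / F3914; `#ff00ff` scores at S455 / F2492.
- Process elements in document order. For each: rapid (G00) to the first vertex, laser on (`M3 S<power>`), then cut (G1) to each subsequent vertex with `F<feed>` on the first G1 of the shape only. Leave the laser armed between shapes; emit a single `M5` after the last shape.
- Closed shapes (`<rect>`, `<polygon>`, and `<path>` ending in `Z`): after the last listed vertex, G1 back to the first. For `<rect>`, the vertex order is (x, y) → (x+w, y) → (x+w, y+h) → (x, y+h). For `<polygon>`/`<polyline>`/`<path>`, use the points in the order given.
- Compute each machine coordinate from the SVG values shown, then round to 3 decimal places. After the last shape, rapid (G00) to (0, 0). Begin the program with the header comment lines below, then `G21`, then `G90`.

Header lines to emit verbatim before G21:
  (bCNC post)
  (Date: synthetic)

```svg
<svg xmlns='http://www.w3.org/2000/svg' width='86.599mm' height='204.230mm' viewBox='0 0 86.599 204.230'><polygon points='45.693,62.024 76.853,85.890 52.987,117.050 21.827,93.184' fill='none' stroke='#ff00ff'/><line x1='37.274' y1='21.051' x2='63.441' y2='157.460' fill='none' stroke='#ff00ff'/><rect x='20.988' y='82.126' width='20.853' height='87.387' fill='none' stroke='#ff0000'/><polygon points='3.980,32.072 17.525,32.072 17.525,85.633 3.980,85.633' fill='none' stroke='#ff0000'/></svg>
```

(bCNC post)
(Date: synthetic)
G21
G90
G00 X45.693 Y142.206
M3 S455
G1 X76.853 Y118.340 F2492
G1 X52.987 Y87.180
G1 X21.827 Y111.046
G1 X45.693 Y142.206
G00 X37.274 Y183.179
M3 S455
G1 X63.441 Y46.770 F2492
G00 X20.988 Y122.104
M3 S153
G1 X41.841 Y122.104 F3914
G1 X41.841 Y34.717
G1 X20.988 Y34.717
G1 X20.988 Y122.104
G00 X3.980 Y172.158
M3 S153
G1 X17.525 Y172.158 F3914
G1 X17.525 Y118.597
G1 X3.980 Y118.597
G1 X3.980 Y172.158
M5
G00 X0.000 Y0.000

1 u = 1 mm; y_m = 204.230 − y.

[1] `<polygon>` regular polygon, #ff00ff→score S455 F2492: (45.693,142.206) → (76.853,118.340) → (52.987,87.180) → (21.827,111.046) → (45.693,142.206) (closed)

[2] `<line>` line segment, #ff00ff→score S455 F2492: (37.274,183.179) → (63.441,46.770)

[3] `<rect>` rectangle, #ff0000→engrave S153 F3914: (20.988,122.104) → (41.841,122.104) → (41.841,34.717) → (20.988,34.717) → (20.988,122.104) (closed)

[4] `<polygon>` rectangle, #ff0000→engrave S153 F3914: (3.980,172.158) → (17.525,172.158) → (17.525,118.597) → (3.980,118.597) → (3.980,172.158) (closed)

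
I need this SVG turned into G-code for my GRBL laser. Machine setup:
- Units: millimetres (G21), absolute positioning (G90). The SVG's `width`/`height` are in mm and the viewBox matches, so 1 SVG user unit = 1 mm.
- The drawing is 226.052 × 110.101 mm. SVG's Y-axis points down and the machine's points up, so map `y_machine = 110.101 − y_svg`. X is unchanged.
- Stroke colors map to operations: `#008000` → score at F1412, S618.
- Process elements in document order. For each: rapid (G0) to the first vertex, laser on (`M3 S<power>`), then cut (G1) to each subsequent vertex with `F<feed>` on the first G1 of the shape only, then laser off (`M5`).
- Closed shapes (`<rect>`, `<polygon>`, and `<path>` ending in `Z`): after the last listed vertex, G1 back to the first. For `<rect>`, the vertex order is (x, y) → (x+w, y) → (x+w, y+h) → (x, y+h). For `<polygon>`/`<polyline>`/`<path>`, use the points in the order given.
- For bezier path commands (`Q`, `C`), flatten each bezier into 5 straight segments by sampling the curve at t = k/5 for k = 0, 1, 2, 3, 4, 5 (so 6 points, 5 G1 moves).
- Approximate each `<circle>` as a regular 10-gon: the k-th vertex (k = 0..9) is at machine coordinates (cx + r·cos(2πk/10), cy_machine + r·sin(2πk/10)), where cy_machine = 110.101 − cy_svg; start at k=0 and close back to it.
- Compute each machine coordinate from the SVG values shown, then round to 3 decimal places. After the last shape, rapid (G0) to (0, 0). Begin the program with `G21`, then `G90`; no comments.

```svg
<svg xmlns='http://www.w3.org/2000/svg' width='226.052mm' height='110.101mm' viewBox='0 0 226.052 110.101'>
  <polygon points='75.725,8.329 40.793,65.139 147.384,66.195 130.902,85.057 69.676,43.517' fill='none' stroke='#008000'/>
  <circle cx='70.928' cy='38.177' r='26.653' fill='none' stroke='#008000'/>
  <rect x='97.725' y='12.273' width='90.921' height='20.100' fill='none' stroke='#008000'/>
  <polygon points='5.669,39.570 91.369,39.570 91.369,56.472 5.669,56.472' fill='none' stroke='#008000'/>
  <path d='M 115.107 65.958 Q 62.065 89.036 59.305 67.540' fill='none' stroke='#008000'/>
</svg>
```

G21
G90
G0 X75.725 Y101.772
M3 S618
G1 X40.793 Y44.962 F1412
G1 X147.384 Y43.906
G1 X130.902 Y25.044
G1 X69.676 Y66.584
G1 X75.725 Y101.772
M5
G0 X97.581 Y71.924
M3 S618
G1 X92.491 Y87.590 F1412
G1 X79.164 Y97.273
G1 X62.692 Y97.273
G1 X49.365 Y87.590
G1 X44.275 Y71.924
G1 X49.365 Y56.258
G1 X62.692 Y46.575
G1 X79.164 Y46.575
G1 X92.491 Y56.258
G1 X97.581 Y71.924
M5
G0 X97.725 Y97.828
M3 S618
G1 X188.646 Y97.828 F1412
G1 X188.646 Y77.728
G1 X97.725 Y77.728
G1 X97.725 Y97.828
M5
G0 X5.669 Y70.531
M3 S618
G1 X91.369 Y70.531 F1412
G1 X91.369 Y53.629
G1 X5.669 Y53.629
G1 X5.669 Y70.531
M5
G0 X115.107 Y44.143
M3 S618
G1 X95.901 Y36.695 F1412
G1 X80.719 Y32.812
G1 X69.558 Y32.496
G1 X62.420 Y35.746
G1 X59.305 Y42.561
M5
G0 X0.000 Y0.000

1 u = 1 mm; y_m = 110.101 − y.

[1] `<polygon>` closed polygon, #008000→score S618 F1412: (75.725,101.772) → (40.793,44.962) → (147.384,43.906) → (130.902,25.044) → (69.676,66.584) → (75.725,101.772) (closed)

[2] `<circle>` circle, #008000→score S618 F1412: (97.581,71.924) → (92.491,87.590) → (79.164,97.273) → (62.692,97.273) → (49.365,87.590) → (44.275,71.924) → (49.365,56.258) → (62.692,46.575) → (79.164,46.575) → (92.491,56.258) → (97.581,71.924) (closed)

[3] `<rect>` rectangle, #008000→score S618 F1412: (97.725,97.828) → (188.646,97.828) → (188.646,77.728) → (97.725,77.728) → (97.725,97.828) (closed)

[4] `<polygon>` rectangle, #008000→score S618 F1412: (5.669,70.531) → (91.369,70.531) → (91.369,53.629) → (5.669,53.629) → (5.669,70.531) (closed)

[5] `<path>` quadratic bezier, #008000→score S618 F1412: (115.107,44.143) → (95.901,36.695) → (80.719,32.812) → (69.558,32.496) → (62.420,35.746) → (59.305,42.561)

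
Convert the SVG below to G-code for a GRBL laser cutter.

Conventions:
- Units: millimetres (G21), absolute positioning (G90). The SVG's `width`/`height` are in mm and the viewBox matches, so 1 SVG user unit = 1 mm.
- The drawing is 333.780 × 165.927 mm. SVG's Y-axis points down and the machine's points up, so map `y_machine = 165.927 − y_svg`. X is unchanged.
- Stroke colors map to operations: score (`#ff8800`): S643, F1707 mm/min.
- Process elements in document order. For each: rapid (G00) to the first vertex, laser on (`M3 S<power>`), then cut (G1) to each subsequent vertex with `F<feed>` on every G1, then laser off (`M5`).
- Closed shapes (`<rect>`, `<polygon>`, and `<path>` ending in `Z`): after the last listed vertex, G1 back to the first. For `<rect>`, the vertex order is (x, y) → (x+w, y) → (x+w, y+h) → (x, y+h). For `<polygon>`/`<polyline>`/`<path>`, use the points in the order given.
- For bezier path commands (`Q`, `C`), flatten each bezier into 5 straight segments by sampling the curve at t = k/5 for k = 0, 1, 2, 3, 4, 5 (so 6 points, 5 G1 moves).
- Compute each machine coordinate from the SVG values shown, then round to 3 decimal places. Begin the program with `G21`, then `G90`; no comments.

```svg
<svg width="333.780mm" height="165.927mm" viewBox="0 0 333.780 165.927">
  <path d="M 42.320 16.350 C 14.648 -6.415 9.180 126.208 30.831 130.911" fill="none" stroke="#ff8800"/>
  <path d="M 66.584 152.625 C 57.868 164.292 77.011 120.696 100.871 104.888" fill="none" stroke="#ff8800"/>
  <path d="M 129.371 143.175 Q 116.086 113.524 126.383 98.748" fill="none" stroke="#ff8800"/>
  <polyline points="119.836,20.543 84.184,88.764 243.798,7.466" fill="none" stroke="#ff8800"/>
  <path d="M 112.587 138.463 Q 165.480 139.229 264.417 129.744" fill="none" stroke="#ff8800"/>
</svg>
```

Since the viewBox matches the mm dimensions, user units are millimetres directly. The only transform is the Y-flip y_m = 165.927 − y_svg.

Shape 1 is a cubic bezier drawn with `<path>`. Its stroke #ff8800 means score at S643, F1707. After flipping Y the toolpath is (42.320,149.577) → (28.421,146.856) → (20.086,120.440) → (17.552,83.929) → (21.055,50.922) → (30.831,35.016).

Shape 2 is a cubic bezier drawn with `<path>`. Its stroke #ff8800 means score at S643, F1707. After flipping Y the toolpath is (66.584,13.302) → (64.512,12.269) → (68.016,20.513) → (75.984,34.046) → (87.306,48.884) → (100.871,61.039).

Shape 3 is a quadratic bezier drawn with `<path>`. Its stroke #ff8800 means score at S643, F1707. After flipping Y the toolpath is (129.371,22.752) → (125.000,34.017) → (122.516,44.093) → (121.919,52.978) → (123.207,60.674) → (126.383,67.179).

Shape 4 is a open polyline drawn with `<polyline>`. Its stroke #ff8800 means score at S643, F1707. After flipping Y the toolpath is (119.836,145.384) → (84.184,77.163) → (243.798,158.461).

Shape 5 is a quadratic bezier drawn with `<path>`. Its stroke #ff8800 means score at S643, F1707. After flipping Y the toolpath is (112.587,27.464) → (135.586,27.568) → (162.268,28.491) → (192.634,30.235) → (226.684,32.799) → (264.417,36.183).

G21
G90
G00 X42.320 Y149.577
M3 S643
G1 X28.421 Y146.856 F1707
G1 X20.086 Y120.440 F1707
G1 X17.552 Y83.929 F1707
G1 X21.055 Y50.922 F1707
G1 X30.831 Y35.016 F1707
M5
G00 X66.584 Y13.302
M3 S643
G1 X64.512 Y12.269 F1707
G1 X68.016 Y20.513 F1707
G1 X75.984 Y34.046 F1707
G1 X87.306 Y48.884 F1707
G1 X100.871 Y61.039 F1707
M5
G00 X129.371 Y22.752
M3 S643
G1 X125.000 Y34.017 F1707
G1 X122.516 Y44.093 F1707
G1 X121.919 Y52.978 F1707
G1 X123.207 Y60.674 F1707
G1 X126.383 Y67.179 F1707
M5
G00 X119.836 Y145.384
M3 S643
G1 X84.184 Y77.163 F1707
G1 X243.798 Y158.461 F1707
M5
G00 X112.587 Y27.464
M3 S643
G1 X135.586 Y27.568 F1707
G1 X162.268 Y28.491 F1707
G1 X192.634 Y30.235 F1707
G1 X226.684 Y32.799 F1707
G1 X264.417 Y36.183 F1707
M5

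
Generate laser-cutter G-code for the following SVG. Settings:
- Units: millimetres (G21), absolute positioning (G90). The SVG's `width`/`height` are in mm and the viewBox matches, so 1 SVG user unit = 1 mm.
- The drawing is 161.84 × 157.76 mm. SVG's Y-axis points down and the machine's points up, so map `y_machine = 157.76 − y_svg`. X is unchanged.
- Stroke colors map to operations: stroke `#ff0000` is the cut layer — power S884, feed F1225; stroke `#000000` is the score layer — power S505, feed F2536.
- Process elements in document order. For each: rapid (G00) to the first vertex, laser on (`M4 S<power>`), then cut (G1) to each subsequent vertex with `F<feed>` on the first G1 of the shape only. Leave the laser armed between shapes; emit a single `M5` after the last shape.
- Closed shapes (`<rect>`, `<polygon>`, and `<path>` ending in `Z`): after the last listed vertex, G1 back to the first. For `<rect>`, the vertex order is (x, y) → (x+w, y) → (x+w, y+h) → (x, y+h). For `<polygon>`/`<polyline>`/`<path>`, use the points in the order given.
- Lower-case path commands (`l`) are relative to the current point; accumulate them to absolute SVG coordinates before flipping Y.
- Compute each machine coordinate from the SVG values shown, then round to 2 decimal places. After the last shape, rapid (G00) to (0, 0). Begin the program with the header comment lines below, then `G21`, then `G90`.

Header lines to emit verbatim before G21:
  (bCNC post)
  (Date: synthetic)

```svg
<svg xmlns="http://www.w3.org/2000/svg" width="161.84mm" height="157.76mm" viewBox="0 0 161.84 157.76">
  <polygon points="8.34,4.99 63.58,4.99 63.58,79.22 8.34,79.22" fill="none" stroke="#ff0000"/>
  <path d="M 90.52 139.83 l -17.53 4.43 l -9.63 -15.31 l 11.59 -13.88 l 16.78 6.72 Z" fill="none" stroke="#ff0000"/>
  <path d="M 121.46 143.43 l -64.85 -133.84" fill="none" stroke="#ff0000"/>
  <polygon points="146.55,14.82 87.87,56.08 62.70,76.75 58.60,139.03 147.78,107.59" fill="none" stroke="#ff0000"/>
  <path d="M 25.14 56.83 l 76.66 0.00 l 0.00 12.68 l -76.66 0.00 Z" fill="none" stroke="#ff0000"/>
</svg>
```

1 u = 1 mm; y_m = 157.76 − y.

[1] `<polygon>` rectangle, #ff0000→cut S884 F1225: (8.34,152.77) → (63.58,152.77) → (63.58,78.54) → (8.34,78.54) → (8.34,152.77) (closed)

[2] `<path>` regular polygon, #ff0000→cut S884 F1225: (90.52,17.93) → (72.99,13.50) → (63.36,28.81) → (74.95,42.69) → (91.73,35.97) → (90.52,17.93) (closed)

[3] `<path>` line segment, #ff0000→cut S884 F1225: (121.46,14.33) → (56.61,148.17)

[4] `<polygon>` closed polygon, #ff0000→cut S884 F1225: (146.55,142.94) → (87.87,101.68) → (62.70,81.01) → (58.60,18.73) → (147.78,50.17) → (146.55,142.94) (closed)

[5] `<path>` rectangle, #ff0000→cut S884 F1225: (25.14,100.93) → (101.80,100.93) → (101.80,88.25) → (25.14,88.25) → (25.14,100.93) (closed)

(bCNC post)
(Date: synthetic)
G21
G90
G00 X8.34 Y152.77
M4 S884
G1 X63.58 Y152.77 F1225
G1 X63.58 Y78.54
G1 X8.34 Y78.54
G1 X8.34 Y152.77
G00 X90.52 Y17.93
M4 S884
G1 X72.99 Y13.50 F1225
G1 X63.36 Y28.81
G1 X74.95 Y42.69
G1 X91.73 Y35.97
G1 X90.52 Y17.93
G00 X121.46 Y14.33
M4 S884
G1 X56.61 Y148.17 F1225
G00 X146.55 Y142.94
M4 S884
G1 X87.87 Y101.68 F1225
G1 X62.70 Y81.01
G1 X58.60 Y18.73
G1 X147.78 Y50.17
G1 X146.55 Y142.94
G00 X25.14 Y100.93
M4 S884
G1 X101.80 Y100.93 F1225
G1 X101.80 Y88.25
G1 X25.14 Y88.25
G1 X25.14 Y100.93
M5
G00 X0.00 Y0.00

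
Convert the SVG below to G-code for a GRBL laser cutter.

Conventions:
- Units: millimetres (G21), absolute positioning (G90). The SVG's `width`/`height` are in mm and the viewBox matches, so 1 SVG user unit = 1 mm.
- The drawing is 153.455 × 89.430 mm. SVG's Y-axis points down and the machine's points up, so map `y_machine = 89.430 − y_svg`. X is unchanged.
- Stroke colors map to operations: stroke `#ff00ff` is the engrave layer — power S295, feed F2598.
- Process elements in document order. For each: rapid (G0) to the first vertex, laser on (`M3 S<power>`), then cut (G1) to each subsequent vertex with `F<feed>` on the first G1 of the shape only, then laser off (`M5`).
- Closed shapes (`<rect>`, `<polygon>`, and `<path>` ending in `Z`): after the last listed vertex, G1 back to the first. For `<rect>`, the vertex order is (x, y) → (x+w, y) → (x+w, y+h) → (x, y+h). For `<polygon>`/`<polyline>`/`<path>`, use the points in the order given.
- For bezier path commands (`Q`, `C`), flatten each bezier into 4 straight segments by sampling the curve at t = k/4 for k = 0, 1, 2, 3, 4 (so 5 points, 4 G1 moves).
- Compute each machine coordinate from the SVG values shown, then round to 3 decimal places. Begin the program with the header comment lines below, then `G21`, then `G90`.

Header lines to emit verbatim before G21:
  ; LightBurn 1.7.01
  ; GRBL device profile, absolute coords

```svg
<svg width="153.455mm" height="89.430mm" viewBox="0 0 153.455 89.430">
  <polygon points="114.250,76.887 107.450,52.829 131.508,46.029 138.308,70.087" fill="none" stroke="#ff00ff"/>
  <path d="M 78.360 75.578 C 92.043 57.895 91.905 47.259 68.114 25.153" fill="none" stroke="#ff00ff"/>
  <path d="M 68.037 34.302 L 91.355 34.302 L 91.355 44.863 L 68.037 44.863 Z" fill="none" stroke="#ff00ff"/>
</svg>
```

viewBox `0 0 153.455 89.430` with mm width/height → 1 unit = 1 mm. Flip: y_m = 89.430 − y_svg.

**Shape 1** — `<polygon>` regular polygon, stroke `#ff00ff` → engrave (S295, F2598). Machine vertices: (114.250,12.543) → (107.450,36.601) → (131.508,43.401) → (138.308,19.343) → (114.250,12.543). Closed: final G1 returns to the first vertex.

**Shape 2** — `<path>` cubic bezier, stroke `#ff00ff` → engrave (S295, F2598). Control points (SVG): P0=(78.360,75.578), P1=(92.043,57.895), P2=(91.905,47.259), P3=(68.114,25.153); sampled at t=k/4. Machine vertices: (78.360,13.852) → (85.877,26.082) → (87.290,37.406) → (81.676,49.559) → (68.114,64.277). Open path.

**Shape 3** — `<path>` rectangle, stroke `#ff00ff` → engrave (S295, F2598). Machine vertices: (68.037,55.128) → (91.355,55.128) → (91.355,44.567) → (68.037,44.567) → (68.037,55.128). Closed: final G1 returns to the first vertex.

; LightBurn 1.7.01
; GRBL device profile, absolute coords
G21
G90
G0 X114.250 Y12.543
M3 S295
G1 X107.450 Y36.601 F2598
G1 X131.508 Y43.401
G1 X138.308 Y19.343
G1 X114.250 Y12.543
M5
G0 X78.360 Y13.852
M3 S295
G1 X85.877 Y26.082 F2598
G1 X87.290 Y37.406
G1 X81.676 Y49.559
G1 X68.114 Y64.277
M5
G0 X68.037 Y55.128
M3 S295
G1 X91.355 Y55.128 F2598
G1 X91.355 Y44.567
G1 X68.037 Y44.567
G1 X68.037 Y55.128
M5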